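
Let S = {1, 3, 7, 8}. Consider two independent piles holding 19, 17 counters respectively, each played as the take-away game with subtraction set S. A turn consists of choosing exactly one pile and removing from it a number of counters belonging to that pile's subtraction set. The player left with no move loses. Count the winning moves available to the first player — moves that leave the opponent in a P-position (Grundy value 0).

0

All piles use S = {1, 3, 7, 8}:
G(0) = 0
G(1) = mex{0} = 1
G(2) = mex{1} = 0
G(3) = mex{0,0} = 1
G(4) = mex{1,1} = 0
G(5) = mex{0,0} = 1
G(6) = mex{1,1} = 0
G(7) = mex{0,0,0} = 1
G(8) = mex{1,1,1,0} = 2
G(9) = mex{2,0,0,1} = 3
G(10) = mex{3,1,1,0} = 2
G(11) = mex{2,2,0,1} = 3
G(12) = mex{3,3,1,0} = 2
G(13) = mex{2,2,0,1} = 3
G(14) = mex{3,3,1,0} = 2
G(15) = mex{2,2,2,1} = 0
G(16) = mex{0,3,3,2} = 1
G(17) = mex{1,2,2,3} = 0
G(18) = mex{0,0,3,2} = 1
G(19) = mex{1,1,2,3} = 0
Pile A: G(19) = 0.
Pile B: G(17) = 0.
Combined Grundy value = 0 ⊕ 0 = 0.
A winning move leaves total XOR = 0, i.e. changes one component's Grundy value g to g ⊕ X where X is the current total.
Pile A: target g' = 0⊕0 = 0, but every legal move changes the Grundy value (mex property), so 0 moves.
Pile B: target g' = 0⊕0 = 0, but every legal move changes the Grundy value (mex property), so 0 moves.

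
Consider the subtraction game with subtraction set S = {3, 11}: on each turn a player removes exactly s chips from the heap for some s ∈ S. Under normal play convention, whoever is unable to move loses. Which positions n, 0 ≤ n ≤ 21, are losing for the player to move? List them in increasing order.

0, 1, 2, 6, 7, 8, 14, 15, 16, 20, 21

G(0) = 0
G(1) = mex{} = 0
G(2) = mex{} = 0
G(3) = mex{0} = 1
G(4) = mex{0} = 1
G(5) = mex{0} = 1
G(6) = mex{1} = 0
G(7) = mex{1} = 0
G(8) = mex{1} = 0
G(9) = mex{0} = 1
G(10) = mex{0} = 1
G(11) = mex{0,0} = 1
G(12) = mex{1,0} = 2
G(13) = mex{1,0} = 2
G(14) = mex{1,1} = 0
G(15) = mex{2,1} = 0
G(16) = mex{2,1} = 0
G(17) = mex{0,0} = 1
G(18) = mex{0,0} = 1
G(19) = mex{0,0} = 1
G(20) = mex{1,1} = 0
G(21) = mex{1,1} = 0
P-positions are exactly the n with G(n) = 0.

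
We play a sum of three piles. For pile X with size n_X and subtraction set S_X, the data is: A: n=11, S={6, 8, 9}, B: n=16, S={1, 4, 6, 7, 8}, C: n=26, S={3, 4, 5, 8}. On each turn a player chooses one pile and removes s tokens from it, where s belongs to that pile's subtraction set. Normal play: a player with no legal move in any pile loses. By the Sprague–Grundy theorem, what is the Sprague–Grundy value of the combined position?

0

Pile A, S = {6, 8, 9}:
n :  0  1  2  3  4  5  6  7  8  9 10 11
G :  0  0  0  0  0  0  1  1  1  1  1  1
G_A(11) = 1.
Pile B, S = {1, 4, 6, 7, 8}:
G(0) = 0
G(1) = mex{0} = 1
G(2) = mex{1} = 0
G(3) = mex{0} = 1
G(4) = mex{1,0} = 2
G(5) = mex{2,1} = 0
G(6) = mex{0,0,0} = 1
G(7) = mex{1,1,1,0} = 2
G(8) = mex{2,2,0,1,0} = 3
G(9) = mex{3,0,1,0,1} = 2
G(10) = mex{2,1,2,1,0} = 3
G(11) = mex{3,2,0,2,1} = 4
G(12) = mex{4,3,1,0,2} = 5
G(13) = mex{5,2,2,1,0} = 3
G(14) = mex{3,3,3,2,1} = 0
G(15) = mex{0,4,2,3,2} = 1
G(16) = mex{1,5,3,2,3} = 0
G_B(16) = 0.
Pile C, S = {3, 4, 5, 8}:
G(0) = 0
G(1) = mex{} = 0
G(2) = mex{} = 0
G(3) = mex{0} = 1
G(4) = mex{0,0} = 1
G(5) = mex{0,0,0} = 1
G(6) = mex{1,0,0} = 2
G(7) = mex{1,1,0} = 2
G(8) = mex{1,1,1,0} = 2
G(9) = mex{2,1,1,0} = 3
G(10) = mex{2,2,1,0} = 3
G(11) = mex{2,2,2,1} = 0
G(12) = mex{3,2,2,1} = 0
G(13) = mex{3,3,2,1} = 0
G(14) = mex{0,3,3,2} = 1
G(15) = mex{0,0,3,2} = 1
G(16) = mex{0,0,0,2} = 1
G(17) = mex{1,0,0,3} = 2
G(18) = mex{1,1,0,3} = 2
G(19) = mex{1,1,1,0} = 2
G(20) = mex{2,1,1,0} = 3
G(21) = mex{2,2,1,0} = 3
G(22) = mex{2,2,2,1} = 0
G(23) = mex{3,2,2,1} = 0
G(24) = mex{3,3,2,1} = 0
G(25) = mex{0,3,3,2} = 1
G(26) = mex{0,0,3,2} = 1
G_C(26) = 1.
Combined Grundy value = 1 ⊕ 0 ⊕ 1 = 0.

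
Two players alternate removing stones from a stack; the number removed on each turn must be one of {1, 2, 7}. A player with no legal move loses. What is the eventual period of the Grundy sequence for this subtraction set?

3

n :  0  1  2  3  4  5  6  7  8  9 10 11 12 13 14
G :  0  1  2  0  1  2  0  1  2  0  1  2  0  1  2
G(n+3) = G(n) holds for n = 0,…,6 (a full window of length max(S) = 7), so the sequence is purely periodic with period 3.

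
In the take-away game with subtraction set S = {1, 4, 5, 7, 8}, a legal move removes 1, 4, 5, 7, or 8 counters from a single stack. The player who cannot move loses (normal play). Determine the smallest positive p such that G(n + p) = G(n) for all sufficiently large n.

G(0) = 0
G(1) = mex{0} = 1
G(2) = mex{1} = 0
G(3) = mex{0} = 1
G(4) = mex{1,0} = 2
G(5) = mex{2,1,0} = 3
G(6) = mex{3,0,1} = 2
G(7) = mex{2,1,0,0} = 3
G(8) = mex{3,2,1,1,0} = 4
G(9) = mex{4,3,2,0,1} = 5
G(10) = mex{5,2,3,1,0} = 4
G(11) = mex{4,3,2,2,1} = 0
G(12) = mex{0,4,3,3,2} = 1
G(13) = mex{1,5,4,2,3} = 0
G(14) = mex{0,4,5,3,2} = 1
G(15) = mex{1,0,4,4,3} = 2
G(16) = mex{2,1,0,5,4} = 3
G(17) = mex{3,0,1,4,5} = 2
G(18) = mex{2,1,0,0,4} = 3
G(19) = mex{3,2,1,1,0} = 4
G(20) = mex{4,3,2,0,1} = 5
G(21) = mex{5,2,3,1,0} = 4
G(22) = mex{4,3,2,2,1} = 0
G(23) = mex{0,4,3,3,2} = 1
G(n+11) = G(n) holds for n = 0,…,7 (a full window of length max(S) = 8), so the sequence is purely periodic with period 11.

11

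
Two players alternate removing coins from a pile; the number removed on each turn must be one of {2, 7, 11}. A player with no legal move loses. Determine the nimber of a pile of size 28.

G(0) = 0
G(1) = mex{} = 0
G(2) = mex{0} = 1
G(3) = mex{0} = 1
G(4) = mex{1} = 0
G(5) = mex{1} = 0
G(6) = mex{0} = 1
G(7) = mex{0,0} = 1
G(8) = mex{1,0} = 2
G(9) = mex{1,1} = 0
G(10) = mex{2,1} = 0
G(11) = mex{0,0,0} = 1
G(12) = mex{0,0,0} = 1
G(13) = mex{1,1,1} = 0
G(14) = mex{1,1,1} = 0
G(15) = mex{0,2,0} = 1
G(16) = mex{0,0,0} = 1
G(17) = mex{1,0,1} = 2
G(18) = mex{1,1,1} = 0
G(19) = mex{2,1,2} = 0
G(20) = mex{0,0,0} = 1
G(21) = mex{0,0,0} = 1
G(22) = mex{1,1,1} = 0
G(23) = mex{1,1,1} = 0
G(24) = mex{0,2,0} = 1
G(25) = mex{0,0,0} = 1
G(26) = mex{1,0,1} = 2
G(27) = mex{1,1,1} = 0
G(28) = mex{2,1,2} = 0

0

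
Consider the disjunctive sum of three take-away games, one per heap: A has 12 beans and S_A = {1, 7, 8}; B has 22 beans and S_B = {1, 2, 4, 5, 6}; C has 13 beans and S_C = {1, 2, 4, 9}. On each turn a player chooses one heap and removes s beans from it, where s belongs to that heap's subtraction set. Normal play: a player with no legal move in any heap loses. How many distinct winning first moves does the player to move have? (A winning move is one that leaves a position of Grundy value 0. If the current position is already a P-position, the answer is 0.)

Heap A, S = {1, 7, 8}:
G(0) = 0
G(1) = mex{0} = 1
G(2) = mex{1} = 0
G(3) = mex{0} = 1
G(4) = mex{1} = 0
G(5) = mex{0} = 1
G(6) = mex{1} = 0
G(7) = mex{0,0} = 1
G(8) = mex{1,1,0} = 2
G(9) = mex{2,0,1} = 3
G(10) = mex{3,1,0} = 2
G(11) = mex{2,0,1} = 3
G(12) = mex{3,1,0} = 2
G_A(12) = 2.
Heap B, S = {1, 2, 4, 5, 6}:
n :  0  1  2  3  4  5  6  7  8  9 10 11 12 13 14 15 16 17 18 19 20 21 22
G :  0  1  2  0  1  2  3  4  5  3  0  1  2  0  1  2  3  4  5  3  0  1  2
G_B(22) = 2.
Heap C, S = {1, 2, 4, 9}:
G(0) = 0
G(1) = mex{0} = 1
G(2) = mex{1,0} = 2
G(3) = mex{2,1} = 0
G(4) = mex{0,2,0} = 1
G(5) = mex{1,0,1} = 2
G(6) = mex{2,1,2} = 0
G(7) = mex{0,2,0} = 1
G(8) = mex{1,0,1} = 2
G(9) = mex{2,1,2,0} = 3
G(10) = mex{3,2,0,1} = 4
G(11) = mex{4,3,1,2} = 0
G(12) = mex{0,4,2,0} = 1
G(13) = mex{1,0,3,1} = 2
G_C(13) = 2.
Combined Grundy value = 2 ⊕ 2 ⊕ 2 = 2.
A winning move leaves total XOR = 0, i.e. changes one component's Grundy value g to g ⊕ X where X is the current total.
Heap A: need g' = 2⊕2 = 0. Options: 12−1→G=3, 12−7→G=1, 12−8→G=0. Hits: 1.
Heap B: need g' = 2⊕2 = 0. Options: 22−1→G=1, 22−2→G=0, 22−4→G=5, 22−5→G=4, 22−6→G=3. Hits: 1.
Heap C: need g' = 2⊕2 = 0. Options: 13−1→G=1, 13−2→G=0, 13−4→G=3, 13−9→G=1. Hits: 1.

3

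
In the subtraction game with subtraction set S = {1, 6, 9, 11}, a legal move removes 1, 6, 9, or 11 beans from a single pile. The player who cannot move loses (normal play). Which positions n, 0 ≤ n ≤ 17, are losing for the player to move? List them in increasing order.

n :  0  1  2  3  4  5  6  7  8  9 10 11 12 13 14 15 16 17
G :  0  1  0  1  0  1  2  0  1  2  3  2  0  1  0  1  2  0
P-positions are exactly the n with G(n) = 0.

0, 2, 4, 7, 12, 14, 17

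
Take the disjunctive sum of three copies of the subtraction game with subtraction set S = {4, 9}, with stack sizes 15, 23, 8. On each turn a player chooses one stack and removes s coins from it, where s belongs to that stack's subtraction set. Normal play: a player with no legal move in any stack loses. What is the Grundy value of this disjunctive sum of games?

2

All stacks use S = {4, 9}:
n :  0  1  2  3  4  5  6  7  8  9 10 11 12 13 14 15 16 17 18 19 20 21 22 23
G :  0  0  0  0  1  1  1  1  0  2  2  2  1  0  0  0  0  1  1  1  1  0  2  2
Stack A: G(15) = 0.
Stack B: G(23) = 2.
Stack C: G(8) = 0.
Combined Grundy value = 0 ⊕ 2 ⊕ 0 = 2.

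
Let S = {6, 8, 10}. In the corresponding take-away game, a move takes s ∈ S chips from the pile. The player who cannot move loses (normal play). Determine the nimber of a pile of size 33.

0

n :  0  1  2  3  4  5  6  7  8  9 10 11 12 13 14 15 16 17 18 19 20 21 22 23 24 25 26 27 28 29 30 31 32 33
G :  0  0  0  0  0  0  1  1  1  1  1  1  2  2  2  2  0  0  0  0  0  0  1  1  1  1  1  1  2  2  2  2  0  0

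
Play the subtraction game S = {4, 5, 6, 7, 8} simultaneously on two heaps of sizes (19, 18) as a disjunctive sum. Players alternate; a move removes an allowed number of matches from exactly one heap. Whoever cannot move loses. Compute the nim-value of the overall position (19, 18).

0

All heaps use S = {4, 5, 6, 7, 8}:
G(0) = 0
G(1) = mex{} = 0
G(2) = mex{} = 0
G(3) = mex{} = 0
G(4) = mex{0} = 1
G(5) = mex{0,0} = 1
G(6) = mex{0,0,0} = 1
G(7) = mex{0,0,0,0} = 1
G(8) = mex{1,0,0,0,0} = 2
G(9) = mex{1,1,0,0,0} = 2
G(10) = mex{1,1,1,0,0} = 2
G(11) = mex{1,1,1,1,0} = 2
G(12) = mex{2,1,1,1,1} = 0
G(13) = mex{2,2,1,1,1} = 0
G(14) = mex{2,2,2,1,1} = 0
G(15) = mex{2,2,2,2,1} = 0
G(16) = mex{0,2,2,2,2} = 1
G(17) = mex{0,0,2,2,2} = 1
G(18) = mex{0,0,0,2,2} = 1
G(19) = mex{0,0,0,0,2} = 1
Heap A: G(19) = 1.
Heap B: G(18) = 1.
Combined Grundy value = 1 ⊕ 1 = 0.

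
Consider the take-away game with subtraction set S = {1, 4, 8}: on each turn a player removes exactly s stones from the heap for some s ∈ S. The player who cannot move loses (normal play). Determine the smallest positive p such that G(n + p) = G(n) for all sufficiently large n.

12

G(0) = 0
G(1) = mex{0} = 1
G(2) = mex{1} = 0
G(3) = mex{0} = 1
G(4) = mex{1,0} = 2
G(5) = mex{2,1} = 0
G(6) = mex{0,0} = 1
G(7) = mex{1,1} = 0
G(8) = mex{0,2,0} = 1
G(9) = mex{1,0,1} = 2
G(10) = mex{2,1,0} = 3
G(11) = mex{3,0,1} = 2
G(12) = mex{2,1,2} = 0
G(13) = mex{0,2,0} = 1
G(14) = mex{1,3,1} = 0
G(15) = mex{0,2,0} = 1
G(16) = mex{1,0,1} = 2
G(17) = mex{2,1,2} = 0
G(18) = mex{0,0,3} = 1
G(19) = mex{1,1,2} = 0
G(20) = mex{0,2,0} = 1
G(21) = mex{1,0,1} = 2
G(22) = mex{2,1,0} = 3
G(23) = mex{3,0,1} = 2
G(24) = mex{2,1,2} = 0
G(25) = mex{0,2,0} = 1
G(n+12) = G(n) holds for n = 0,…,7 (a full window of length max(S) = 8), so the sequence is purely periodic with period 12.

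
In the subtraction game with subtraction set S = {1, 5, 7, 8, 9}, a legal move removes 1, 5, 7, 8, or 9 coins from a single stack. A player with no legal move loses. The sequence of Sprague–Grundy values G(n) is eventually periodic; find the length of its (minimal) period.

n :  0  1  2  3  4  5  6  7  8  9 10 11 12 13 14 15 16 17 18 19 20 21 22 23 24 25 26 27 28 29 30 31 32 33
G :  0  1  0  1  0  1  0  1  2  3  2  3  2  3  2  3  0  1  0  1  0  1  0  1  2  3  2  3  2  3  2  3  0  1
G(n+16) = G(n) holds for n = 0,…,8 (a full window of length max(S) = 9), so the sequence is purely periodic with period 16.

16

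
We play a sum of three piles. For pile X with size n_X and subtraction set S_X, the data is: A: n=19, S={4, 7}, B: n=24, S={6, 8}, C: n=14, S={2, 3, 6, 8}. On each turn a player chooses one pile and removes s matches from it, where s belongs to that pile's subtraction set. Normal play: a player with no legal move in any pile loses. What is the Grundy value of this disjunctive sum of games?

3

Pile A, S = {4, 7}:
G(0) = 0
G(1) = mex{} = 0
G(2) = mex{} = 0
G(3) = mex{} = 0
G(4) = mex{0} = 1
G(5) = mex{0} = 1
G(6) = mex{0} = 1
G(7) = mex{0,0} = 1
G(8) = mex{1,0} = 2
G(9) = mex{1,0} = 2
G(10) = mex{1,0} = 2
G(11) = mex{1,1} = 0
G(12) = mex{2,1} = 0
G(13) = mex{2,1} = 0
G(14) = mex{2,1} = 0
G(15) = mex{0,2} = 1
G(16) = mex{0,2} = 1
G(17) = mex{0,2} = 1
G(18) = mex{0,0} = 1
G(19) = mex{1,0} = 2
G_A(19) = 2.
Pile B, S = {6, 8}:
n :  0  1  2  3  4  5  6  7  8  9 10 11 12 13 14 15 16 17 18 19 20 21 22 23 24
G :  0  0  0  0  0  0  1  1  1  1  1  1  2  2  0  0  0  0  0  0  1  1  1  1  1
G_B(24) = 1.
Pile C, S = {2, 3, 6, 8}:
G(0) = 0
G(1) = mex{} = 0
G(2) = mex{0} = 1
G(3) = mex{0,0} = 1
G(4) = mex{1,0} = 2
G(5) = mex{1,1} = 0
G(6) = mex{2,1,0} = 3
G(7) = mex{0,2,0} = 1
G(8) = mex{3,0,1,0} = 2
G(9) = mex{1,3,1,0} = 2
G(10) = mex{2,1,2,1} = 0
G(11) = mex{2,2,0,1} = 3
G(12) = mex{0,2,3,2} = 1
G(13) = mex{3,0,1,0} = 2
G(14) = mex{1,3,2,3} = 0
G_C(14) = 0.
Combined Grundy value = 2 ⊕ 1 ⊕ 0 = 3.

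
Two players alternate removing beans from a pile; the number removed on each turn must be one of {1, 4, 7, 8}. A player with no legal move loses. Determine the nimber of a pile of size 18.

2

n :  0  1  2  3  4  5  6  7  8  9 10 11 12 13 14 15 16 17 18
G :  0  1  0  1  2  0  1  2  3  2  3  0  1  3  0  1  0  1  2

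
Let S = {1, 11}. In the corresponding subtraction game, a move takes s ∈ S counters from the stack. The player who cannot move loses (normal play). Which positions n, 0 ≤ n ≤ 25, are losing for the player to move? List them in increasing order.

0, 2, 4, 6, 8, 10, 12, 14, 16, 18, 20, 22, 24

n :  0  1  2  3  4  5  6  7  8  9 10 11 12 13 14 15 16 17 18 19 20 21 22 23 24 25
G :  0  1  0  1  0  1  0  1  0  1  0  1  0  1  0  1  0  1  0  1  0  1  0  1  0  1
P-positions are exactly the n with G(n) = 0.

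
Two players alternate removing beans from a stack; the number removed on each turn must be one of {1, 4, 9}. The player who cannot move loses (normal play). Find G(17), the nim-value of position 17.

G(0) = 0
G(1) = mex{0} = 1
G(2) = mex{1} = 0
G(3) = mex{0} = 1
G(4) = mex{1,0} = 2
G(5) = mex{2,1} = 0
G(6) = mex{0,0} = 1
G(7) = mex{1,1} = 0
G(8) = mex{0,2} = 1
G(9) = mex{1,0,0} = 2
G(10) = mex{2,1,1} = 0
G(11) = mex{0,0,0} = 1
G(12) = mex{1,1,1} = 0
G(13) = mex{0,2,2} = 1
G(14) = mex{1,0,0} = 2
G(15) = mex{2,1,1} = 0
G(16) = mex{0,0,0} = 1
G(17) = mex{1,1,1} = 0

0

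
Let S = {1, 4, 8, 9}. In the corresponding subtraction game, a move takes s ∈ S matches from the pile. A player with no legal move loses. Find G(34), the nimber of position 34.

0

n :  0  1  2  3  4  5  6  7  8  9 10 11 12 13 14 15 16 17 18 19 20 21 22 23 24 25 26 27 28 29 30 31 32 33 34
G :  0  1  0  1  2  0  1  0  1  2  3  2  0  1  2  3  2  0  1  0  1  2  0  1  0  1  2  3  2  0  1  2  3  2  0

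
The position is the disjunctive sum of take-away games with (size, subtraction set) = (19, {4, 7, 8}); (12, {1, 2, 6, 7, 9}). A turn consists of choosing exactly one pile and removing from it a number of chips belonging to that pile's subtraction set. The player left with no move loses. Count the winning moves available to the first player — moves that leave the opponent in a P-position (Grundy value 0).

Pile A, S = {4, 7, 8}:
n :  0  1  2  3  4  5  6  7  8  9 10 11 12 13 14 15 16 17 18 19
G :  0  0  0  0  1  1  1  1  2  2  2  2  0  0  0  0  1  1  1  1
G_A(19) = 1.
Pile B, S = {1, 2, 6, 7, 9}:
n :  0  1  2  3  4  5  6  7  8  9 10 11 12
G :  0  1  2  0  1  2  3  4  0  1  2  0  1
G_B(12) = 1.
Combined Grundy value = 1 ⊕ 1 = 0.
A winning move leaves total XOR = 0, i.e. changes one component's Grundy value g to g ⊕ X where X is the current total.
Pile A: target g' = 1⊕0 = 1, but every legal move changes the Grundy value (mex property), so 0 moves.
Pile B: target g' = 1⊕0 = 1, but every legal move changes the Grundy value (mex property), so 0 moves.

0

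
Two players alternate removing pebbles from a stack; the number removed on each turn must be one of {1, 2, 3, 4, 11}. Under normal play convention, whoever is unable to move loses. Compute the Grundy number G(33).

3

G(0) = 0
G(1) = mex{0} = 1
G(2) = mex{1,0} = 2
G(3) = mex{2,1,0} = 3
G(4) = mex{3,2,1,0} = 4
G(5) = mex{4,3,2,1} = 0
G(6) = mex{0,4,3,2} = 1
G(7) = mex{1,0,4,3} = 2
G(8) = mex{2,1,0,4} = 3
G(9) = mex{3,2,1,0} = 4
G(10) = mex{4,3,2,1} = 0
G(11) = mex{0,4,3,2,0} = 1
G(12) = mex{1,0,4,3,1} = 2
G(13) = mex{2,1,0,4,2} = 3
G(14) = mex{3,2,1,0,3} = 4
G(15) = mex{4,3,2,1,4} = 0
G(16) = mex{0,4,3,2,0} = 1
G(17) = mex{1,0,4,3,1} = 2
G(18) = mex{2,1,0,4,2} = 3
G(19) = mex{3,2,1,0,3} = 4
G(20) = mex{4,3,2,1,4} = 0
G(21) = mex{0,4,3,2,0} = 1
G(22) = mex{1,0,4,3,1} = 2
G(23) = mex{2,1,0,4,2} = 3
G(24) = mex{3,2,1,0,3} = 4
G(25) = mex{4,3,2,1,4} = 0
G(26) = mex{0,4,3,2,0} = 1
G(27) = mex{1,0,4,3,1} = 2
G(28) = mex{2,1,0,4,2} = 3
G(29) = mex{3,2,1,0,3} = 4
G(30) = mex{4,3,2,1,4} = 0
G(31) = mex{0,4,3,2,0} = 1
G(32) = mex{1,0,4,3,1} = 2
G(33) = mex{2,1,0,4,2} = 3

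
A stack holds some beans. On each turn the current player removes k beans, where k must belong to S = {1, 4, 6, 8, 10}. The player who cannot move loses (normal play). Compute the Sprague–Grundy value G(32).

n :  0  1  2  3  4  5  6  7  8  9 10 11 12 13 14 15 16 17 18 19 20 21 22 23 24 25 26 27 28 29 30 31 32
G :  0  1  0  1  2  0  1  0  1  2  3  2  3  4  0  1  0  1  2  0  1  0  1  2  3  2  3  4  0  1  0  1  2

2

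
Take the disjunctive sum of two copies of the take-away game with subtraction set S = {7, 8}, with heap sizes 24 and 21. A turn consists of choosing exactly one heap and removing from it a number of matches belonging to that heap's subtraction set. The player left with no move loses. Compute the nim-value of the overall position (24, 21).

All heaps use S = {7, 8}:
n :  0  1  2  3  4  5  6  7  8  9 10 11 12 13 14 15 16 17 18 19 20 21 22 23 24
G :  0  0  0  0  0  0  0  1  1  1  1  1  1  1  2  0  0  0  0  0  0  0  1  1  1
Heap A: G(24) = 1.
Heap B: G(21) = 0.
Combined Grundy value = 1 ⊕ 0 = 1.

1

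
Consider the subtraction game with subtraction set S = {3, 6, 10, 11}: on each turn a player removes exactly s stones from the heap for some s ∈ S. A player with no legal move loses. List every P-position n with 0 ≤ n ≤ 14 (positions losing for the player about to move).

G(0) = 0
G(1) = mex{} = 0
G(2) = mex{} = 0
G(3) = mex{0} = 1
G(4) = mex{0} = 1
G(5) = mex{0} = 1
G(6) = mex{1,0} = 2
G(7) = mex{1,0} = 2
G(8) = mex{1,0} = 2
G(9) = mex{2,1} = 0
G(10) = mex{2,1,0} = 3
G(11) = mex{2,1,0,0} = 3
G(12) = mex{0,2,0,0} = 1
G(13) = mex{3,2,1,0} = 4
G(14) = mex{3,2,1,1} = 0
P-positions are exactly the n with G(n) = 0.

0, 1, 2, 9, 14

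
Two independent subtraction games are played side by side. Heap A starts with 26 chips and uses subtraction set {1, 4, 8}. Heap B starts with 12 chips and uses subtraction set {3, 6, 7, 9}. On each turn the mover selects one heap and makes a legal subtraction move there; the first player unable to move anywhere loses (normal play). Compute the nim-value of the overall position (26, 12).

0

Heap A, S = {1, 4, 8}:
G(0) = 0
G(1) = mex{0} = 1
G(2) = mex{1} = 0
G(3) = mex{0} = 1
G(4) = mex{1,0} = 2
G(5) = mex{2,1} = 0
G(6) = mex{0,0} = 1
G(7) = mex{1,1} = 0
G(8) = mex{0,2,0} = 1
G(9) = mex{1,0,1} = 2
G(10) = mex{2,1,0} = 3
G(11) = mex{3,0,1} = 2
G(12) = mex{2,1,2} = 0
G(13) = mex{0,2,0} = 1
G(14) = mex{1,3,1} = 0
G(15) = mex{0,2,0} = 1
G(16) = mex{1,0,1} = 2
G(17) = mex{2,1,2} = 0
G(18) = mex{0,0,3} = 1
G(19) = mex{1,1,2} = 0
G(20) = mex{0,2,0} = 1
G(21) = mex{1,0,1} = 2
G(22) = mex{2,1,0} = 3
G(23) = mex{3,0,1} = 2
G(24) = mex{2,1,2} = 0
G(25) = mex{0,2,0} = 1
G(26) = mex{1,3,1} = 0
G_A(26) = 0.
Heap B, S = {3, 6, 7, 9}:
n :  0  1  2  3  4  5  6  7  8  9 10 11 12
G :  0  0  0  1  1  1  2  2  2  3  3  3  0
G_B(12) = 0.
Combined Grundy value = 0 ⊕ 0 = 0.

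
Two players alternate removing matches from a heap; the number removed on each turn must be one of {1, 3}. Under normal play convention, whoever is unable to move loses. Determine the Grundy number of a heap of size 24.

G(0) = 0
G(1) = mex{0} = 1
G(2) = mex{1} = 0
G(3) = mex{0,0} = 1
G(4) = mex{1,1} = 0
G(5) = mex{0,0} = 1
G(6) = mex{1,1} = 0
G(7) = mex{0,0} = 1
G(8) = mex{1,1} = 0
G(9) = mex{0,0} = 1
G(10) = mex{1,1} = 0
G(11) = mex{0,0} = 1
G(12) = mex{1,1} = 0
G(13) = mex{0,0} = 1
G(14) = mex{1,1} = 0
G(15) = mex{0,0} = 1
G(16) = mex{1,1} = 0
G(17) = mex{0,0} = 1
G(18) = mex{1,1} = 0
G(19) = mex{0,0} = 1
G(20) = mex{1,1} = 0
G(21) = mex{0,0} = 1
G(22) = mex{1,1} = 0
G(23) = mex{0,0} = 1
G(24) = mex{1,1} = 0

0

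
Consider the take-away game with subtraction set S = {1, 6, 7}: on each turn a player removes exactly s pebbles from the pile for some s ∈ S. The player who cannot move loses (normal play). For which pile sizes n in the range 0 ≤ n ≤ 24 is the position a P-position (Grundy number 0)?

0, 2, 4, 12, 14, 16, 24

n :  0  1  2  3  4  5  6  7  8  9 10 11 12 13 14 15 16 17 18 19 20 21 22 23 24
G :  0  1  0  1  0  1  2  3  2  3  2  3  0  1  0  1  0  1  2  3  2  3  2  3  0
P-positions are exactly the n with G(n) = 0.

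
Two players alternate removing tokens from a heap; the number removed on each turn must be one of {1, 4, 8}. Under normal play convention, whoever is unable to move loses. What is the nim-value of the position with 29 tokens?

0

G(0) = 0
G(1) = mex{0} = 1
G(2) = mex{1} = 0
G(3) = mex{0} = 1
G(4) = mex{1,0} = 2
G(5) = mex{2,1} = 0
G(6) = mex{0,0} = 1
G(7) = mex{1,1} = 0
G(8) = mex{0,2,0} = 1
G(9) = mex{1,0,1} = 2
G(10) = mex{2,1,0} = 3
G(11) = mex{3,0,1} = 2
G(12) = mex{2,1,2} = 0
G(13) = mex{0,2,0} = 1
G(14) = mex{1,3,1} = 0
G(15) = mex{0,2,0} = 1
G(16) = mex{1,0,1} = 2
G(17) = mex{2,1,2} = 0
G(18) = mex{0,0,3} = 1
G(19) = mex{1,1,2} = 0
G(20) = mex{0,2,0} = 1
G(21) = mex{1,0,1} = 2
G(22) = mex{2,1,0} = 3
G(23) = mex{3,0,1} = 2
G(24) = mex{2,1,2} = 0
G(25) = mex{0,2,0} = 1
G(26) = mex{1,3,1} = 0
G(27) = mex{0,2,0} = 1
G(28) = mex{1,0,1} = 2
G(29) = mex{2,1,2} = 0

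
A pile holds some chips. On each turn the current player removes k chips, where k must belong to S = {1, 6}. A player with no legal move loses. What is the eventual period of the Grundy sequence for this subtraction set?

7

G(0) = 0
G(1) = mex{0} = 1
G(2) = mex{1} = 0
G(3) = mex{0} = 1
G(4) = mex{1} = 0
G(5) = mex{0} = 1
G(6) = mex{1,0} = 2
G(7) = mex{2,1} = 0
G(8) = mex{0,0} = 1
G(9) = mex{1,1} = 0
G(10) = mex{0,0} = 1
G(11) = mex{1,1} = 0
G(12) = mex{0,2} = 1
G(13) = mex{1,0} = 2
G(14) = mex{2,1} = 0
G(15) = mex{0,0} = 1
G(n+7) = G(n) holds for n = 0,…,5 (a full window of length max(S) = 6), so the sequence is purely periodic with period 7.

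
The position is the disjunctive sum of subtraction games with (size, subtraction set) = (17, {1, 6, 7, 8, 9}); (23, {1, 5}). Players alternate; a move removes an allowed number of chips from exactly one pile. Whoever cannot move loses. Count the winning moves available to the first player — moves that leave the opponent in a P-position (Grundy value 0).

0

Pile A, S = {1, 6, 7, 8, 9}:
n :  0  1  2  3  4  5  6  7  8  9 10 11 12 13 14 15 16 17
G :  0  1  0  1  0  1  2  3  2  3  2  3  4  5  0  1  0  1
G_A(17) = 1.
Pile B, S = {1, 5}:
n :  0  1  2  3  4  5  6  7  8  9 10 11 12 13 14 15 16 17 18 19 20 21 22 23
G :  0  1  0  1  0  1  0  1  0  1  0  1  0  1  0  1  0  1  0  1  0  1  0  1
G_B(23) = 1.
Combined Grundy value = 1 ⊕ 1 = 0.
A winning move leaves total XOR = 0, i.e. changes one component's Grundy value g to g ⊕ X where X is the current total.
Pile A: target g' = 1⊕0 = 1, but every legal move changes the Grundy value (mex property), so 0 moves.
Pile B: target g' = 1⊕0 = 1, but every legal move changes the Grundy value (mex property), so 0 moves.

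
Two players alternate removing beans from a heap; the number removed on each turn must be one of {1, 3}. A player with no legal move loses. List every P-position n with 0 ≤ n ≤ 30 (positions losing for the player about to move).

n :  0  1  2  3  4  5  6  7  8  9 10 11 12 13 14 15 16 17 18 19 20 21 22 23 24 25 26 27 28 29 30
G :  0  1  0  1  0  1  0  1  0  1  0  1  0  1  0  1  0  1  0  1  0  1  0  1  0  1  0  1  0  1  0
P-positions are exactly the n with G(n) = 0.

0, 2, 4, 6, 8, 10, 12, 14, 16, 18, 20, 22, 24, 26, 28, 30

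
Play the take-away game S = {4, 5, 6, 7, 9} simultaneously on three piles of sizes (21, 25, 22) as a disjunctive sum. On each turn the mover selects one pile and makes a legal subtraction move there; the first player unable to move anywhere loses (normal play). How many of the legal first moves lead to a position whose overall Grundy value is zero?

All piles use S = {4, 5, 6, 7, 9}:
n :  0  1  2  3  4  5  6  7  8  9 10 11 12 13 14 15 16 17 18 19 20 21 22 23 24 25
G :  0  0  0  0  1  1  1  1  2  2  2  2  3  0  0  0  0  1  1  1  1  2  2  2  2  3
Pile A: G(21) = 2.
Pile B: G(25) = 3.
Pile C: G(22) = 2.
Combined Grundy value = 2 ⊕ 3 ⊕ 2 = 3.
A winning move leaves total XOR = 0, i.e. changes one component's Grundy value g to g ⊕ X where X is the current total.
Pile A: need g' = 2⊕3 = 1. Options: 21−4→G=1, 21−5→G=0, 21−6→G=0, 21−7→G=0, 21−9→G=3. Hits: 1.
Pile B: need g' = 3⊕3 = 0. Options: 25−4→G=2, 25−5→G=1, 25−6→G=1, 25−7→G=1, 25−9→G=0. Hits: 1.
Pile C: need g' = 2⊕3 = 1. Options: 22−4→G=1, 22−5→G=1, 22−6→G=0, 22−7→G=0, 22−9→G=0. Hits: 2.

4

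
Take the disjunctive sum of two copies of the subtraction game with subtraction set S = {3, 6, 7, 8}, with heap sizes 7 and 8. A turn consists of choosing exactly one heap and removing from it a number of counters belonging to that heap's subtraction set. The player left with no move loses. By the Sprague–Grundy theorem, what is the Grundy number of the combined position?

All heaps use S = {3, 6, 7, 8}:
G(0) = 0
G(1) = mex{} = 0
G(2) = mex{} = 0
G(3) = mex{0} = 1
G(4) = mex{0} = 1
G(5) = mex{0} = 1
G(6) = mex{1,0} = 2
G(7) = mex{1,0,0} = 2
G(8) = mex{1,0,0,0} = 2
Heap A: G(7) = 2.
Heap B: G(8) = 2.
Combined Grundy value = 2 ⊕ 2 = 0.

0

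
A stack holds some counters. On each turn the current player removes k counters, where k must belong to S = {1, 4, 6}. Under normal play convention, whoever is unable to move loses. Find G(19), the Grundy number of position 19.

2

n :  0  1  2  3  4  5  6  7  8  9 10 11 12 13 14 15 16 17 18 19
G :  0  1  0  1  2  0  1  0  1  2  0  1  0  1  2  0  1  0  1  2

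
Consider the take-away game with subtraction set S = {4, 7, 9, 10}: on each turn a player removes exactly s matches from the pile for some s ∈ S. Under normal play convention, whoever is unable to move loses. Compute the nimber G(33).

1

G(0) = 0
G(1) = mex{} = 0
G(2) = mex{} = 0
G(3) = mex{} = 0
G(4) = mex{0} = 1
G(5) = mex{0} = 1
G(6) = mex{0} = 1
G(7) = mex{0,0} = 1
G(8) = mex{1,0} = 2
G(9) = mex{1,0,0} = 2
G(10) = mex{1,0,0,0} = 2
G(11) = mex{1,1,0,0} = 2
G(12) = mex{2,1,0,0} = 3
G(13) = mex{2,1,1,0} = 3
G(14) = mex{2,1,1,1} = 0
G(15) = mex{2,2,1,1} = 0
G(16) = mex{3,2,1,1} = 0
G(17) = mex{3,2,2,1} = 0
G(18) = mex{0,2,2,2} = 1
G(19) = mex{0,3,2,2} = 1
G(20) = mex{0,3,2,2} = 1
G(21) = mex{0,0,3,2} = 1
G(22) = mex{1,0,3,3} = 2
G(23) = mex{1,0,0,3} = 2
G(24) = mex{1,0,0,0} = 2
G(25) = mex{1,1,0,0} = 2
G(26) = mex{2,1,0,0} = 3
G(27) = mex{2,1,1,0} = 3
G(28) = mex{2,1,1,1} = 0
G(29) = mex{2,2,1,1} = 0
G(30) = mex{3,2,1,1} = 0
G(31) = mex{3,2,2,1} = 0
G(32) = mex{0,2,2,2} = 1
G(33) = mex{0,3,2,2} = 1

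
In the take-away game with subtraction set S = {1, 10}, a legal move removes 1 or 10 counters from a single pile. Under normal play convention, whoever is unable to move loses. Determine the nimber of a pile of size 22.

G(0) = 0
G(1) = mex{0} = 1
G(2) = mex{1} = 0
G(3) = mex{0} = 1
G(4) = mex{1} = 0
G(5) = mex{0} = 1
G(6) = mex{1} = 0
G(7) = mex{0} = 1
G(8) = mex{1} = 0
G(9) = mex{0} = 1
G(10) = mex{1,0} = 2
G(11) = mex{2,1} = 0
G(12) = mex{0,0} = 1
G(13) = mex{1,1} = 0
G(14) = mex{0,0} = 1
G(15) = mex{1,1} = 0
G(16) = mex{0,0} = 1
G(17) = mex{1,1} = 0
G(18) = mex{0,0} = 1
G(19) = mex{1,1} = 0
G(20) = mex{0,2} = 1
G(21) = mex{1,0} = 2
G(22) = mex{2,1} = 0

0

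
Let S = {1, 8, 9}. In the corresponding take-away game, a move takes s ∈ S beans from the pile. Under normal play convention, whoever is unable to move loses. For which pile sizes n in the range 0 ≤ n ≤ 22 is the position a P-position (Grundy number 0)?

n :  0  1  2  3  4  5  6  7  8  9 10 11 12 13 14 15 16 17 18 19 20 21 22
G :  0  1  0  1  0  1  0  1  2  3  2  3  2  3  2  3  0  1  0  1  0  1  0
P-positions are exactly the n with G(n) = 0.

0, 2, 4, 6, 16, 18, 20, 22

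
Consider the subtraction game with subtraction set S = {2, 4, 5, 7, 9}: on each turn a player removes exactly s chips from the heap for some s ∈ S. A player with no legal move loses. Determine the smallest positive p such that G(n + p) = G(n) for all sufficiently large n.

n :  0  1  2  3  4  5  6  7  8  9 10 11 12 13 14 15 16 17 18 19 20 21 22 23
G :  0  0  1  1  2  2  3  3  4  4  5  0  0  1  1  2  2  3  3  4  4  5  0  0
G(n+11) = G(n) holds for n = 0,…,8 (a full window of length max(S) = 9), so the sequence is purely periodic with period 11.

11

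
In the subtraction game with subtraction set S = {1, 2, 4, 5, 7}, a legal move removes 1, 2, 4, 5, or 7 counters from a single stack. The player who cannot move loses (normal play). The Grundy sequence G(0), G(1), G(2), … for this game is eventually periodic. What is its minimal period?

3

n :  0  1  2  3  4  5  6  7  8  9 10 11 12 13 14
G :  0  1  2  0  1  2  0  1  2  0  1  2  0  1  2
G(n+3) = G(n) holds for n = 0,…,6 (a full window of length max(S) = 7), so the sequence is purely periodic with period 3.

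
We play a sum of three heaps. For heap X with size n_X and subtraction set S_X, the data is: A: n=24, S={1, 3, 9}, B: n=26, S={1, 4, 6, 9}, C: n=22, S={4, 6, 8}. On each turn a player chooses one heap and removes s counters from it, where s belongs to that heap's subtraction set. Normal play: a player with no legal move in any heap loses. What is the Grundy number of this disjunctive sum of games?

Heap A, S = {1, 3, 9}:
n :  0  1  2  3  4  5  6  7  8  9 10 11 12 13 14 15 16 17 18 19 20 21 22 23 24
G :  0  1  0  1  0  1  0  1  0  1  0  1  0  1  0  1  0  1  0  1  0  1  0  1  0
G_A(24) = 0.
Heap B, S = {1, 4, 6, 9}:
n :  0  1  2  3  4  5  6  7  8  9 10 11 12 13 14 15 16 17 18 19 20 21 22 23 24 25 26
G :  0  1  0  1  2  0  1  0  1  2  0  1  0  1  2  0  1  0  1  2  0  1  0  1  2  0  1
G_B(26) = 1.
Heap C, S = {4, 6, 8}:
n :  0  1  2  3  4  5  6  7  8  9 10 11 12 13 14 15 16 17 18 19 20 21 22
G :  0  0  0  0  1  1  1  1  2  2  2  2  0  0  0  0  1  1  1  1  2  2  2
G_C(22) = 2.
Combined Grundy value = 0 ⊕ 1 ⊕ 2 = 3.

3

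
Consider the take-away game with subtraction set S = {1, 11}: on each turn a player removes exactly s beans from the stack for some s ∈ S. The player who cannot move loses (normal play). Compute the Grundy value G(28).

0

G(0) = 0
G(1) = mex{0} = 1
G(2) = mex{1} = 0
G(3) = mex{0} = 1
G(4) = mex{1} = 0
G(5) = mex{0} = 1
G(6) = mex{1} = 0
G(7) = mex{0} = 1
G(8) = mex{1} = 0
G(9) = mex{0} = 1
G(10) = mex{1} = 0
G(11) = mex{0,0} = 1
G(12) = mex{1,1} = 0
G(13) = mex{0,0} = 1
G(14) = mex{1,1} = 0
G(15) = mex{0,0} = 1
G(16) = mex{1,1} = 0
G(17) = mex{0,0} = 1
G(18) = mex{1,1} = 0
G(19) = mex{0,0} = 1
G(20) = mex{1,1} = 0
G(21) = mex{0,0} = 1
G(22) = mex{1,1} = 0
G(23) = mex{0,0} = 1
G(24) = mex{1,1} = 0
G(25) = mex{0,0} = 1
G(26) = mex{1,1} = 0
G(27) = mex{0,0} = 1
G(28) = mex{1,1} = 0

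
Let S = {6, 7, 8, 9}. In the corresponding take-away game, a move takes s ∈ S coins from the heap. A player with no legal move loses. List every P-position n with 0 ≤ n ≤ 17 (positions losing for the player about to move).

0, 1, 2, 3, 4, 5, 15, 16, 17

G(0) = 0
G(1) = mex{} = 0
G(2) = mex{} = 0
G(3) = mex{} = 0
G(4) = mex{} = 0
G(5) = mex{} = 0
G(6) = mex{0} = 1
G(7) = mex{0,0} = 1
G(8) = mex{0,0,0} = 1
G(9) = mex{0,0,0,0} = 1
G(10) = mex{0,0,0,0} = 1
G(11) = mex{0,0,0,0} = 1
G(12) = mex{1,0,0,0} = 2
G(13) = mex{1,1,0,0} = 2
G(14) = mex{1,1,1,0} = 2
G(15) = mex{1,1,1,1} = 0
G(16) = mex{1,1,1,1} = 0
G(17) = mex{1,1,1,1} = 0
P-positions are exactly the n with G(n) = 0.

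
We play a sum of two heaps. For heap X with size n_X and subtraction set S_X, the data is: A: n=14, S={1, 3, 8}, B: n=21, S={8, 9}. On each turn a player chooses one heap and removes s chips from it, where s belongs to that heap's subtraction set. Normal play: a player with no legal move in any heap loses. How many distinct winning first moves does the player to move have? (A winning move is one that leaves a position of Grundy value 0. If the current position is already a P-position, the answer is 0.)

5

Heap A, S = {1, 3, 8}:
n :  0  1  2  3  4  5  6  7  8  9 10 11 12 13 14
G :  0  1  0  1  0  1  0  1  2  3  2  0  1  0  1
G_A(14) = 1.
Heap B, S = {8, 9}:
n :  0  1  2  3  4  5  6  7  8  9 10 11 12 13 14 15 16 17 18 19 20 21
G :  0  0  0  0  0  0  0  0  1  1  1  1  1  1  1  1  2  0  0  0  0  0
G_B(21) = 0.
Combined Grundy value = 1 ⊕ 0 = 1.
A winning move leaves total XOR = 0, i.e. changes one component's Grundy value g to g ⊕ X where X is the current total.
Heap A: need g' = 1⊕1 = 0. Options: 14−1→G=0, 14−3→G=0, 14−8→G=0. Hits: 3.
Heap B: need g' = 0⊕1 = 1. Options: 21−8→G=1, 21−9→G=1. Hits: 2.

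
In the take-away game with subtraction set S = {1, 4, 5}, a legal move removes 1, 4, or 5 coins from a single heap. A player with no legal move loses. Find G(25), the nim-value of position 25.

1

G(0) = 0
G(1) = mex{0} = 1
G(2) = mex{1} = 0
G(3) = mex{0} = 1
G(4) = mex{1,0} = 2
G(5) = mex{2,1,0} = 3
G(6) = mex{3,0,1} = 2
G(7) = mex{2,1,0} = 3
G(8) = mex{3,2,1} = 0
G(9) = mex{0,3,2} = 1
G(10) = mex{1,2,3} = 0
G(11) = mex{0,3,2} = 1
G(12) = mex{1,0,3} = 2
G(13) = mex{2,1,0} = 3
G(14) = mex{3,0,1} = 2
G(15) = mex{2,1,0} = 3
G(16) = mex{3,2,1} = 0
G(17) = mex{0,3,2} = 1
G(18) = mex{1,2,3} = 0
G(19) = mex{0,3,2} = 1
G(20) = mex{1,0,3} = 2
G(21) = mex{2,1,0} = 3
G(22) = mex{3,0,1} = 2
G(23) = mex{2,1,0} = 3
G(24) = mex{3,2,1} = 0
G(25) = mex{0,3,2} = 1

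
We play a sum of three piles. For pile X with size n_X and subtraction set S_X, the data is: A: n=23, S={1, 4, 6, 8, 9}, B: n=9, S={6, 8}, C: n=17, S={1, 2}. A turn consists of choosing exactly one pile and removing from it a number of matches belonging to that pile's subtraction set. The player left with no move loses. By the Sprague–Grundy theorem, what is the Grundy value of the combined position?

2

Pile A, S = {1, 4, 6, 8, 9}:
n :  0  1  2  3  4  5  6  7  8  9 10 11 12 13 14 15 16 17 18 19 20 21 22 23
G :  0  1  0  1  2  0  1  0  1  2  3  2  0  1  2  3  2  0  1  0  1  2  0  1
G_A(23) = 1.
Pile B, S = {6, 8}:
G(0) = 0
G(1) = mex{} = 0
G(2) = mex{} = 0
G(3) = mex{} = 0
G(4) = mex{} = 0
G(5) = mex{} = 0
G(6) = mex{0} = 1
G(7) = mex{0} = 1
G(8) = mex{0,0} = 1
G(9) = mex{0,0} = 1
G_B(9) = 1.
Pile C, S = {1, 2}:
G(0) = 0
G(1) = mex{0} = 1
G(2) = mex{1,0} = 2
G(3) = mex{2,1} = 0
G(4) = mex{0,2} = 1
G(5) = mex{1,0} = 2
G(6) = mex{2,1} = 0
G(7) = mex{0,2} = 1
G(8) = mex{1,0} = 2
G(9) = mex{2,1} = 0
G(10) = mex{0,2} = 1
G(11) = mex{1,0} = 2
G(12) = mex{2,1} = 0
G(13) = mex{0,2} = 1
G(14) = mex{1,0} = 2
G(15) = mex{2,1} = 0
G(16) = mex{0,2} = 1
G(17) = mex{1,0} = 2
G_C(17) = 2.
Combined Grundy value = 1 ⊕ 1 ⊕ 2 = 2.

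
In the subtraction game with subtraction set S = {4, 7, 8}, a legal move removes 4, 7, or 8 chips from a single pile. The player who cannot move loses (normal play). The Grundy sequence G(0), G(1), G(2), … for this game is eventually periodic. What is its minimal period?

12

n :  0  1  2  3  4  5  6  7  8  9 10 11 12 13 14 15 16 17 18 19 20 21 22 23 24 25
G :  0  0  0  0  1  1  1  1  2  2  2  2  0  0  0  0  1  1  1  1  2  2  2  2  0  0
G(n+12) = G(n) holds for n = 0,…,7 (a full window of length max(S) = 8), so the sequence is purely periodic with period 12.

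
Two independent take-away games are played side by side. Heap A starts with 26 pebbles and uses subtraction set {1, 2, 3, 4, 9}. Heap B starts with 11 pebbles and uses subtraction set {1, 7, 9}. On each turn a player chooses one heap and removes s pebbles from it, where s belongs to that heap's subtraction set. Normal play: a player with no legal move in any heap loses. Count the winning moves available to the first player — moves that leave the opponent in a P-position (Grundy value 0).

0

Heap A, S = {1, 2, 3, 4, 9}:
G(0) = 0
G(1) = mex{0} = 1
G(2) = mex{1,0} = 2
G(3) = mex{2,1,0} = 3
G(4) = mex{3,2,1,0} = 4
G(5) = mex{4,3,2,1} = 0
G(6) = mex{0,4,3,2} = 1
G(7) = mex{1,0,4,3} = 2
G(8) = mex{2,1,0,4} = 3
G(9) = mex{3,2,1,0,0} = 4
G(10) = mex{4,3,2,1,1} = 0
G(11) = mex{0,4,3,2,2} = 1
G(12) = mex{1,0,4,3,3} = 2
G(13) = mex{2,1,0,4,4} = 3
G(14) = mex{3,2,1,0,0} = 4
G(15) = mex{4,3,2,1,1} = 0
G(16) = mex{0,4,3,2,2} = 1
G(17) = mex{1,0,4,3,3} = 2
G(18) = mex{2,1,0,4,4} = 3
G(19) = mex{3,2,1,0,0} = 4
G(20) = mex{4,3,2,1,1} = 0
G(21) = mex{0,4,3,2,2} = 1
G(22) = mex{1,0,4,3,3} = 2
G(23) = mex{2,1,0,4,4} = 3
G(24) = mex{3,2,1,0,0} = 4
G(25) = mex{4,3,2,1,1} = 0
G(26) = mex{0,4,3,2,2} = 1
G_A(26) = 1.
Heap B, S = {1, 7, 9}:
n :  0  1  2  3  4  5  6  7  8  9 10 11
G :  0  1  0  1  0  1  0  1  0  1  0  1
G_B(11) = 1.
Combined Grundy value = 1 ⊕ 1 = 0.
A winning move leaves total XOR = 0, i.e. changes one component's Grundy value g to g ⊕ X where X is the current total.
Heap A: target g' = 1⊕0 = 1, but every legal move changes the Grundy value (mex property), so 0 moves.
Heap B: target g' = 1⊕0 = 1, but every legal move changes the Grundy value (mex property), so 0 moves.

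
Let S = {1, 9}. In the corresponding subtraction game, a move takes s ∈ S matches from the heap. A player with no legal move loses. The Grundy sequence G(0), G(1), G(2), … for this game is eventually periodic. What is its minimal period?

2

n :  0  1  2  3  4  5  6  7  8  9 10 11 12 13 14
G :  0  1  0  1  0  1  0  1  0  1  0  1  0  1  0
G(n+2) = G(n) holds for n = 0,…,8 (a full window of length max(S) = 9), so the sequence is purely periodic with period 2.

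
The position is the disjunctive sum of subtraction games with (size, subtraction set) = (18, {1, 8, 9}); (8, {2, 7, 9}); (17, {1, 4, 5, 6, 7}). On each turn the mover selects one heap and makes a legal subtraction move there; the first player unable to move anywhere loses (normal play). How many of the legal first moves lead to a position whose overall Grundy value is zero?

2

Heap A, S = {1, 8, 9}:
n :  0  1  2  3  4  5  6  7  8  9 10 11 12 13 14 15 16 17 18
G :  0  1  0  1  0  1  0  1  2  3  2  3  2  3  2  3  0  1  0
G_A(18) = 0.
Heap B, S = {2, 7, 9}:
G(0) = 0
G(1) = mex{} = 0
G(2) = mex{0} = 1
G(3) = mex{0} = 1
G(4) = mex{1} = 0
G(5) = mex{1} = 0
G(6) = mex{0} = 1
G(7) = mex{0,0} = 1
G(8) = mex{1,0} = 2
G_B(8) = 2.
Heap C, S = {1, 4, 5, 6, 7}:
n :  0  1  2  3  4  5  6  7  8  9 10 11 12 13 14 15 16 17
G :  0  1  0  1  2  3  2  3  4  5  0  1  0  1  2  3  2  3
G_C(17) = 3.
Combined Grundy value = 0 ⊕ 2 ⊕ 3 = 1.
A winning move leaves total XOR = 0, i.e. changes one component's Grundy value g to g ⊕ X where X is the current total.
Heap A: need g' = 0⊕1 = 1. Options: 18−1→G=1, 18−8→G=2, 18−9→G=3. Hits: 1.
Heap B: need g' = 2⊕1 = 3. Options: 8−2→G=1, 8−7→G=0. Hits: 0.
Heap C: need g' = 3⊕1 = 2. Options: 17−1→G=2, 17−4→G=1, 17−5→G=0, 17−6→G=1, 17−7→G=0. Hits: 1.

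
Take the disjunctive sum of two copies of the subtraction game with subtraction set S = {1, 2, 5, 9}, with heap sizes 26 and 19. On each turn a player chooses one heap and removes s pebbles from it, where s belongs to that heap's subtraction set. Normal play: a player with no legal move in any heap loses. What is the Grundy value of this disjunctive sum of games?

All heaps use S = {1, 2, 5, 9}:
n :  0  1  2  3  4  5  6  7  8  9 10 11 12 13 14 15 16 17 18 19 20 21 22 23 24 25 26
G :  0  1  2  0  1  2  0  1  2  3  0  1  2  0  1  2  0  1  2  3  0  1  2  0  1  2  0
Heap A: G(26) = 0.
Heap B: G(19) = 3.
Combined Grundy value = 0 ⊕ 3 = 3.

3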